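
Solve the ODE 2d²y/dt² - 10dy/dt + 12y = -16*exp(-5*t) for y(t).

y = -exp(-5*t)/7 + C1*exp(3*t) + C2*exp(2*t)

Divide through by 2: y'' - 5y' + 6y = -8*exp(-5*t).
Characteristic equation r² - 5r + 6 = 0 factors as (r - 3)(r - 2) = 0, so r = 3, 2.
Hence y_h = C1*exp(3*t) + C2*exp(2*t).
Try y_p = A*exp(-5*t). Substituting into the equation and dividing by exp(-5*t) gives A = -1/7, so y_p = -exp(-5*t)/7.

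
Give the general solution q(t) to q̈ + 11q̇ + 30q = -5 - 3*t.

q = -13/100 - t/10 + C1*exp(-6*t) + C2*exp(-5*t)

Characteristic equation r² + 11r + 30 = 0 factors as (r + 6)(r + 5) = 0, so r = -6, -5.
Hence q_h = C1*exp(-6*t) + C2*exp(-5*t).
For the particular solution try q_p = A0 + A1*t. Substituting and matching coefficients of each power of t gives A0 = -13/100, A1 = -1/10, so q_p = -13/100 - t/10.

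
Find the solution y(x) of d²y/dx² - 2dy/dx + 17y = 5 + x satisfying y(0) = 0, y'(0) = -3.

Characteristic equation r² - 2r + 17 = 0 has discriminant (-2)² - 4·(17) = -64 < 0, so r = 1 ± 4i.
Hence y_h = C1*cos(4*x)*exp(x) + C2*exp(x)*sin(4*x).
For the particular solution try y_p = A0 + A1*x. Substituting and matching coefficients of each power of x gives A0 = 87/289, A1 = 1/17, so y_p = 87/289 + x/17.
General solution: y = 87/289 + x/17 + C1*cos(4*x)*exp(x) + C2*exp(x)*sin(4*x).
Apply the initial conditions: y(0) = 87/289 + C1 = 0 and y'(0) = 1/17 + C1 + 4*C2 = -3. Solving gives C1 = -87/289, C2 = -797/1156.

y = 87/289 + x/17 - 797*exp(x)*sin(4*x)/1156 - 87*cos(4*x)*exp(x)/289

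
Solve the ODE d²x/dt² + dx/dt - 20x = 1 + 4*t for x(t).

x = -3/50 - t/5 + C1*exp(-5*t) + C2*exp(4*t)

Characteristic equation r² + r - 20 = 0 factors as (r + 5)(r - 4) = 0, so r = -5, 4.
Hence x_h = C1*exp(-5*t) + C2*exp(4*t).
For the particular solution try x_p = A0 + A1*t. Substituting and matching coefficients of each power of t gives A0 = -3/50, A1 = -1/5, so x_p = -3/50 - t/5.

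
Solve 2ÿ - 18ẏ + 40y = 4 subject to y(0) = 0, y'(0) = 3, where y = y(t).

y = 1/10 - 7*exp(4*t)/2 + 17*exp(5*t)/5

Divide through by 2: y'' - 9y' + 20y = 2.
Characteristic equation r² - 9r + 20 = 0 factors as (r - 5)(r - 4) = 0, so r = 5, 4.
Hence y_h = C1*exp(5*t) + C2*exp(4*t).
For the particular solution try y_p = A0. Substituting and matching coefficients of each power of t gives A0 = 1/10, so y_p = 1/10.
General solution: y = 1/10 + C1*exp(5*t) + C2*exp(4*t).
Apply the initial conditions: y(0) = 1/10 + C1 + C2 = 0 and y'(0) = 4*C2 + 5*C1 = 3. Solving gives C1 = 17/5, C2 = -7/2.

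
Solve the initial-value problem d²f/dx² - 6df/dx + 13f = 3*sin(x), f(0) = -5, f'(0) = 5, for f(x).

Characteristic equation r² - 6r + 13 = 0 has discriminant (-6)² - 4·(13) = -16 < 0, so r = 3 ± 2i.
Hence f_h = C1*cos(2*x)*exp(3*x) + C2*exp(3*x)*sin(2*x).
Try f_p = A*cos(x) + B*sin(x). Substituting and equating the coefficients of cos(x) and sin(x) gives A = 1/10, B = 1/5, so f_p = sin(x)/5 + cos(x)/10.
General solution: f = sin(x)/5 + cos(x)/10 + C1*cos(2*x)*exp(3*x) + C2*exp(3*x)*sin(2*x).
Apply the initial conditions: f(0) = 1/10 + C1 = -5 and f'(0) = 1/5 + 2*C2 + 3*C1 = 5. Solving gives C1 = -51/10, C2 = 201/20.

f = sin(x)/5 + cos(x)/10 - 51*cos(2*x)*exp(3*x)/10 + 201*exp(3*x)*sin(2*x)/20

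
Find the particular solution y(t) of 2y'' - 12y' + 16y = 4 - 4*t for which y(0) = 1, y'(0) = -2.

y = 1/16 - 29*exp(4*t)/16 - t/4 + 11*exp(2*t)/4

Divide through by 2: y'' - 6y' + 8y = 2 - 2*t.
Characteristic equation r² - 6r + 8 = 0 factors as (r - 4)(r - 2) = 0, so r = 4, 2.
Hence y_h = C1*exp(4*t) + C2*exp(2*t).
For the particular solution try y_p = A0 + A1*t. Substituting and matching coefficients of each power of t gives A0 = 1/16, A1 = -1/4, so y_p = 1/16 - t/4.
General solution: y = 1/16 - t/4 + C1*exp(4*t) + C2*exp(2*t).
Apply the initial conditions: y(0) = 1/16 + C1 + C2 = 1 and y'(0) = -1/4 + 2*C2 + 4*C1 = -2. Solving gives C1 = -29/16, C2 = 11/4.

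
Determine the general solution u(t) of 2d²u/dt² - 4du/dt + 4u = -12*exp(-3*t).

Divide through by 2: u'' - 2u' + 2u = -6*exp(-3*t).
Characteristic equation r² - 2r + 2 = 0 has discriminant (-2)² - 4·(2) = -4 < 0, so r = 1 ± i.
Hence u_h = C1*cos(t)*exp(t) + C2*exp(t)*sin(t).
Try u_p = A*exp(-3*t). Substituting into the equation and dividing by exp(-3*t) gives A = -6/17, so u_p = -6*exp(-3*t)/17.

u = -6*exp(-3*t)/17 + C1*cos(t)*exp(t) + C2*exp(t)*sin(t)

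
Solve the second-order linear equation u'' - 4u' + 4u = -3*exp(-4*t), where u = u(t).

u = -exp(-4*t)/12 + C1*exp(2*t) + C2*t*exp(2*t)

Characteristic equation r² - 4r + 4 = 0 has discriminant (-4)² - 4·(4) = 0, so r = 2 is a repeated root.
Hence u_h = (C1 + C2*t)*exp(2*t).
Try u_p = A*exp(-4*t). Substituting into the equation and dividing by exp(-4*t) gives A = -1/12, so u_p = -exp(-4*t)/12.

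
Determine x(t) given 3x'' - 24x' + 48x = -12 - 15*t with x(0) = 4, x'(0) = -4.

x = -13/32 - 5*t/16 + 141*exp(4*t)/32 - 341*t*exp(4*t)/16

Divide through by 3: x'' - 8x' + 16x = -4 - 5*t.
Characteristic equation r² - 8r + 16 = 0 has discriminant (-8)² - 4·(16) = 0, so r = 4 is a repeated root.
Hence x_h = (C1 + C2*t)*exp(4*t).
For the particular solution try x_p = A0 + A1*t. Substituting and matching coefficients of each power of t gives A0 = -13/32, A1 = -5/16, so x_p = -13/32 - 5*t/16.
General solution: x = -13/32 - 5*t/16 + C1*exp(4*t) + C2*t*exp(4*t).
Apply the initial conditions: x(0) = -13/32 + C1 = 4 and x'(0) = -5/16 + C2 + 4*C1 = -4. Solving gives C1 = 141/32, C2 = -341/16.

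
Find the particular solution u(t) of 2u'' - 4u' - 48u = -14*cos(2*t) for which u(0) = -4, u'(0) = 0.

Divide through by 2: u'' - 2u' - 24u = -7*cos(2*t).
Characteristic equation r² - 2r - 24 = 0 factors as (r - 6)(r + 4) = 0, so r = 6, -4.
Hence u_h = C1*exp(6*t) + C2*exp(-4*t).
Try u_p = A*cos(2*t) + B*sin(2*t). Substituting and equating the coefficients of cos(2t) and sin(2t) gives A = 49/200, B = 7/200, so u_p = 7*sin(2*t)/200 + 49*cos(2*t)/200.
General solution: u = 7*sin(2*t)/200 + 49*cos(2*t)/200 + C1*exp(6*t) + C2*exp(-4*t).
Apply the initial conditions: u(0) = 49/200 + C1 + C2 = -4 and u'(0) = 7/100 - 4*C2 + 6*C1 = 0. Solving gives C1 = -341/200, C2 = -127/50.

u = -341*exp(6*t)/200 - 127*exp(-4*t)/50 + 7*sin(2*t)/200 + 49*cos(2*t)/200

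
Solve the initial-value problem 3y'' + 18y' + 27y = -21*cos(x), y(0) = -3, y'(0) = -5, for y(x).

y = -61*exp(-3*x)/25 - 21*sin(x)/50 - 14*cos(x)/25 - 119*x*exp(-3*x)/10

Divide through by 3: y'' + 6y' + 9y = -7*cos(x).
Characteristic equation r² + 6r + 9 = 0 has discriminant (6)² - 4·(9) = 0, so r = -3 is a repeated root.
Hence y_h = (C1 + C2*x)*exp(-3*x).
Try y_p = A*cos(x) + B*sin(x). Substituting and equating the coefficients of cos(x) and sin(x) gives A = -14/25, B = -21/50, so y_p = -21*sin(x)/50 - 14*cos(x)/25.
General solution: y = -21*sin(x)/50 - 14*cos(x)/25 + C1*exp(-3*x) + C2*x*exp(-3*x).
Apply the initial conditions: y(0) = -14/25 + C1 = -3 and y'(0) = -21/50 + C2 - 3*C1 = -5. Solving gives C1 = -61/25, C2 = -119/10.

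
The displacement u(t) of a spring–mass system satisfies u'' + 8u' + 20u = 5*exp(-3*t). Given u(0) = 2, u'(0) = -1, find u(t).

u = cos(2*t)*exp(-4*t) + 3*exp(-4*t)*sin(2*t) + exp(-3*t)

Characteristic equation r² + 8r + 20 = 0 has discriminant (8)² - 4·(20) = -16 < 0, so r = -4 ± 2i.
Hence u_h = C1*cos(2*t)*exp(-4*t) + C2*exp(-4*t)*sin(2*t).
Try u_p = A*exp(-3*t). Substituting into the equation and dividing by exp(-3*t) gives A = 1, so u_p = exp(-3*t).
General solution: u = C1*cos(2*t)*exp(-4*t) + C2*exp(-4*t)*sin(2*t) + exp(-3*t).
Apply the initial conditions: u(0) = 1 + C1 = 2 and u'(0) = -3 - 4*C1 + 2*C2 = -1. Solving gives C1 = 1, C2 = 3.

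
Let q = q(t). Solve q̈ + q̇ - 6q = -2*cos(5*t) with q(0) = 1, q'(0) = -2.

q = -5*sin(5*t)/493 + 5*exp(2*t)/29 + 13*exp(-3*t)/17 + 31*cos(5*t)/493

Characteristic equation r² + r - 6 = 0 factors as (r - 2)(r + 3) = 0, so r = 2, -3.
Hence q_h = C1*exp(2*t) + C2*exp(-3*t).
Try q_p = A*cos(5*t) + B*sin(5*t). Substituting and equating the coefficients of cos(5t) and sin(5t) gives A = 31/493, B = -5/493, so q_p = -5*sin(5*t)/493 + 31*cos(5*t)/493.
General solution: q = -5*sin(5*t)/493 + 31*cos(5*t)/493 + C1*exp(2*t) + C2*exp(-3*t).
Apply the initial conditions: q(0) = 31/493 + C1 + C2 = 1 and q'(0) = -25/493 - 3*C2 + 2*C1 = -2. Solving gives C1 = 5/29, C2 = 13/17.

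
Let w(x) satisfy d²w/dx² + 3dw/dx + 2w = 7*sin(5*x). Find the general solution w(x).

Characteristic equation r² + 3r + 2 = 0 factors as (r + 2)(r + 1) = 0, so r = -2, -1.
Hence w_h = C1*exp(-2*x) + C2*exp(-x).
Try w_p = A*cos(5*x) + B*sin(5*x). Substituting and equating the coefficients of cos(5x) and sin(5x) gives A = -105/754, B = -161/754, so w_p = -161*sin(5*x)/754 - 105*cos(5*x)/754.

w = -161*sin(5*x)/754 - 105*cos(5*x)/754 + C1*exp(-2*x) + C2*exp(-x)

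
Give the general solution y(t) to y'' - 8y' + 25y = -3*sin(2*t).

Characteristic equation r² - 8r + 25 = 0 has discriminant (-8)² - 4·(25) = -36 < 0, so r = 4 ± 3i.
Hence y_h = C1*cos(3*t)*exp(4*t) + C2*exp(4*t)*sin(3*t).
Try y_p = A*cos(2*t) + B*sin(2*t). Substituting and equating the coefficients of cos(2t) and sin(2t) gives A = -48/697, B = -63/697, so y_p = -63*sin(2*t)/697 - 48*cos(2*t)/697.

y = -63*sin(2*t)/697 - 48*cos(2*t)/697 + C1*cos(3*t)*exp(4*t) + C2*exp(4*t)*sin(3*t)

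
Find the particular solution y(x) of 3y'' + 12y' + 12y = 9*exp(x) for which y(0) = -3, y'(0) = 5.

Divide through by 3: y'' + 4y' + 4y = 3*exp(x).
Characteristic equation r² + 4r + 4 = 0 has discriminant (4)² - 4·(4) = 0, so r = -2 is a repeated root.
Hence y_h = (C1 + C2*x)*exp(-2*x).
Try y_p = A*exp(x). Substituting into the equation and dividing by exp(x) gives A = 1/3, so y_p = exp(x)/3.
General solution: y = exp(x)/3 + C1*exp(-2*x) + C2*x*exp(-2*x).
Apply the initial conditions: y(0) = 1/3 + C1 = -3 and y'(0) = 1/3 + C2 - 2*C1 = 5. Solving gives C1 = -10/3, C2 = -2.

y = -10*exp(-2*x)/3 + exp(x)/3 - 2*x*exp(-2*x)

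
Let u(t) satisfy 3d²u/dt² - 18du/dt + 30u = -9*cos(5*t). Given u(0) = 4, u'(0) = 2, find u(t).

u = cos(5*t)/25 + 2*sin(5*t)/25 - 257*exp(3*t)*sin(t)/25 + 99*cos(t)*exp(3*t)/25

Divide through by 3: u'' - 6u' + 10u = -3*cos(5*t).
Characteristic equation r² - 6r + 10 = 0 has discriminant (-6)² - 4·(10) = -4 < 0, so r = 3 ± i.
Hence u_h = C1*cos(t)*exp(3*t) + C2*exp(3*t)*sin(t).
Try u_p = A*cos(5*t) + B*sin(5*t). Substituting and equating the coefficients of cos(5t) and sin(5t) gives A = 1/25, B = 2/25, so u_p = cos(5*t)/25 + 2*sin(5*t)/25.
General solution: u = cos(5*t)/25 + 2*sin(5*t)/25 + C1*cos(t)*exp(3*t) + C2*exp(3*t)*sin(t).
Apply the initial conditions: u(0) = 1/25 + C1 = 4 and u'(0) = 2/5 + C2 + 3*C1 = 2. Solving gives C1 = 99/25, C2 = -257/25.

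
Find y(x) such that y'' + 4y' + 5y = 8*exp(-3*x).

Characteristic equation r² + 4r + 5 = 0 has discriminant (4)² - 4·(5) = -4 < 0, so r = -2 ± i.
Hence y_h = C1*cos(x)*exp(-2*x) + C2*exp(-2*x)*sin(x).
Try y_p = A*exp(-3*x). Substituting into the equation and dividing by exp(-3*x) gives A = 4, so y_p = 4*exp(-3*x).

y = 4*exp(-3*x) + C1*cos(x)*exp(-2*x) + C2*exp(-2*x)*sin(x)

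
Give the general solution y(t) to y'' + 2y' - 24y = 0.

y = C1*exp(-6*t) + C2*exp(4*t)

Characteristic equation r² + 2r - 24 = 0 factors as (r + 6)(r - 4) = 0, so r = -6, 4.
Hence y_h = C1*exp(-6*t) + C2*exp(4*t).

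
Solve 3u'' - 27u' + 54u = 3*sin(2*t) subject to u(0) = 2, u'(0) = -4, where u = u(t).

Divide through by 3: u'' - 9u' + 18u = sin(2*t).
Characteristic equation r² - 9r + 18 = 0 factors as (r - 6)(r - 3) = 0, so r = 6, 3.
Hence u_h = C1*exp(6*t) + C2*exp(3*t).
Try u_p = A*cos(2*t) + B*sin(2*t). Substituting and equating the coefficients of cos(2t) and sin(2t) gives A = 9/260, B = 7/260, so u_p = 7*sin(2*t)/260 + 9*cos(2*t)/260.
General solution: u = 7*sin(2*t)/260 + 9*cos(2*t)/260 + C1*exp(6*t) + C2*exp(3*t).
Apply the initial conditions: u(0) = 9/260 + C1 + C2 = 2 and u'(0) = 7/130 + 3*C2 + 6*C1 = -4. Solving gives C1 = -199/60, C2 = 206/39.

u = -199*exp(6*t)/60 + 7*sin(2*t)/260 + 9*cos(2*t)/260 + 206*exp(3*t)/39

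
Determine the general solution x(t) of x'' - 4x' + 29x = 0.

Characteristic equation r² - 4r + 29 = 0 has discriminant (-4)² - 4·(29) = -100 < 0, so r = 2 ± 5i.
Hence x_h = C1*cos(5*t)*exp(2*t) + C2*exp(2*t)*sin(5*t).

x = C1*cos(5*t)*exp(2*t) + C2*exp(2*t)*sin(5*t)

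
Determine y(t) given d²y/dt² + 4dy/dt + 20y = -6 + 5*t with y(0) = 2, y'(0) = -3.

y = -7/20 + t/4 + 29*exp(-2*t)*sin(4*t)/80 + 47*cos(4*t)*exp(-2*t)/20

Characteristic equation r² + 4r + 20 = 0 has discriminant (4)² - 4·(20) = -64 < 0, so r = -2 ± 4i.
Hence y_h = C1*cos(4*t)*exp(-2*t) + C2*exp(-2*t)*sin(4*t).
For the particular solution try y_p = A0 + A1*t. Substituting and matching coefficients of each power of t gives A0 = -7/20, A1 = 1/4, so y_p = -7/20 + t/4.
General solution: y = -7/20 + t/4 + C1*cos(4*t)*exp(-2*t) + C2*exp(-2*t)*sin(4*t).
Apply the initial conditions: y(0) = -7/20 + C1 = 2 and y'(0) = 1/4 - 2*C1 + 4*C2 = -3. Solving gives C1 = 47/20, C2 = 29/80.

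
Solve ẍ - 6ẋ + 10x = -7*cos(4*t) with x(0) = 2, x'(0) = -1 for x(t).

x = 7*cos(4*t)/102 + 14*sin(4*t)/51 - 805*exp(3*t)*sin(t)/102 + 197*cos(t)*exp(3*t)/102

Characteristic equation r² - 6r + 10 = 0 has discriminant (-6)² - 4·(10) = -4 < 0, so r = 3 ± i.
Hence x_h = C1*cos(t)*exp(3*t) + C2*exp(3*t)*sin(t).
Try x_p = A*cos(4*t) + B*sin(4*t). Substituting and equating the coefficients of cos(4t) and sin(4t) gives A = 7/102, B = 14/51, so x_p = 7*cos(4*t)/102 + 14*sin(4*t)/51.
General solution: x = 7*cos(4*t)/102 + 14*sin(4*t)/51 + C1*cos(t)*exp(3*t) + C2*exp(3*t)*sin(t).
Apply the initial conditions: x(0) = 7/102 + C1 = 2 and x'(0) = 56/51 + C2 + 3*C1 = -1. Solving gives C1 = 197/102, C2 = -805/102.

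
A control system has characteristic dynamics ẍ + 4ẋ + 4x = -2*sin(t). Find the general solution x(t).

Characteristic equation r² + 4r + 4 = 0 has discriminant (4)² - 4·(4) = 0, so r = -2 is a repeated root.
Hence x_h = (C1 + C2*t)*exp(-2*t).
Try x_p = A*cos(t) + B*sin(t). Substituting and equating the coefficients of cos(t) and sin(t) gives A = 8/25, B = -6/25, so x_p = -6*sin(t)/25 + 8*cos(t)/25.

x = -6*sin(t)/25 + 8*cos(t)/25 + C1*exp(-2*t) + C2*t*exp(-2*t)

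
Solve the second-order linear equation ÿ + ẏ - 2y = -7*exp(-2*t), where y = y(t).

y = C1*exp(-2*t) + C2*exp(t) + 7*t*exp(-2*t)/3

Characteristic equation r² + r - 2 = 0 factors as (r + 2)(r - 1) = 0, so r = -2, 1.
Hence y_h = C1*exp(-2*t) + C2*exp(t).
Since exp(-2*t) solves the homogeneous equation (r = -2 is a root of multiplicity 1), multiply the trial by t. Try y_p = A*t*exp(-2*t). Substituting into the equation and dividing by exp(-2*t) gives A = 7/3, so y_p = 7*t*exp(-2*t)/3.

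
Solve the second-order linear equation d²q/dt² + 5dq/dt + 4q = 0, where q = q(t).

Characteristic equation r² + 5r + 4 = 0 factors as (r + 1)(r + 4) = 0, so r = -1, -4.
Hence q_h = C1*exp(-t) + C2*exp(-4*t).

q = C1*exp(-t) + C2*exp(-4*t)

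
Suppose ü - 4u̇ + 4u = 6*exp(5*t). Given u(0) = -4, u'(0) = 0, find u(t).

u = -14*exp(2*t)/3 + 2*exp(5*t)/3 + 6*t*exp(2*t)

Characteristic equation r² - 4r + 4 = 0 has discriminant (-4)² - 4·(4) = 0, so r = 2 is a repeated root.
Hence u_h = (C1 + C2*t)*exp(2*t).
Try u_p = A*exp(5*t). Substituting into the equation and dividing by exp(5*t) gives A = 2/3, so u_p = 2*exp(5*t)/3.
General solution: u = 2*exp(5*t)/3 + C1*exp(2*t) + C2*t*exp(2*t).
Apply the initial conditions: u(0) = 2/3 + C1 = -4 and u'(0) = 10/3 + C2 + 2*C1 = 0. Solving gives C1 = -14/3, C2 = 6.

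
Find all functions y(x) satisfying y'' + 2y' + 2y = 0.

Characteristic equation r² + 2r + 2 = 0 has discriminant (2)² - 4·(2) = -4 < 0, so r = -1 ± i.
Hence y_h = C1*cos(x)*exp(-x) + C2*exp(-x)*sin(x).

y = C1*cos(x)*exp(-x) + C2*exp(-x)*sin(x)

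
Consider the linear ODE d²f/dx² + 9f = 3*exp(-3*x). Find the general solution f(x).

Characteristic equation r² + 9 = 0 has discriminant (0)² - 4·(9) = -36 < 0, so r = ± 3i.
Hence f_h = C1*cos(3*x) + C2*sin(3*x).
Try f_p = A*exp(-3*x). Substituting into the equation and dividing by exp(-3*x) gives A = 1/6, so f_p = exp(-3*x)/6.

f = exp(-3*x)/6 + C1*cos(3*x) + C2*sin(3*x)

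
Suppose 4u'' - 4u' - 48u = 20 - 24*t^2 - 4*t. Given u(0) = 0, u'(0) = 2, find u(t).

Divide through by 4: u'' - u' - 12u = 5 - t - 6*t^2.
Characteristic equation r² - r - 12 = 0 factors as (r + 3)(r - 4) = 0, so r = -3, 4.
Hence u_h = C1*exp(-3*t) + C2*exp(4*t).
For the particular solution try u_p = A0 + A1*t + A2*t^2. Substituting and matching coefficients of each power of t gives A0 = -1/3, A1 = 0, A2 = 1/2, so u_p = -1/3 + t^2/2.
General solution: u = -1/3 + t^2/2 + C1*exp(-3*t) + C2*exp(4*t).
Apply the initial conditions: u(0) = -1/3 + C1 + C2 = 0 and u'(0) = -3*C1 + 4*C2 = 2. Solving gives C1 = -2/21, C2 = 3/7.

u = -1/3 + t**2/2 - 2*exp(-3*t)/21 + 3*exp(4*t)/7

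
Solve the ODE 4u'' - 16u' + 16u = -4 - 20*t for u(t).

Divide through by 4: u'' - 4u' + 4u = -1 - 5*t.
Characteristic equation r² - 4r + 4 = 0 has discriminant (-4)² - 4·(4) = 0, so r = 2 is a repeated root.
Hence u_h = (C1 + C2*t)*exp(2*t).
For the particular solution try u_p = A0 + A1*t. Substituting and matching coefficients of each power of t gives A0 = -3/2, A1 = -5/4, so u_p = -3/2 - 5*t/4.

u = -3/2 - 5*t/4 + C1*exp(2*t) + C2*t*exp(2*t)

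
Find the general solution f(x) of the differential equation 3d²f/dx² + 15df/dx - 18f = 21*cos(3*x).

Divide through by 3: f'' + 5f' - 6f = 7*cos(3*x).
Characteristic equation r² + 5r - 6 = 0 factors as (r + 6)(r - 1) = 0, so r = -6, 1.
Hence f_h = C1*exp(-6*x) + C2*exp(x).
Try f_p = A*cos(3*x) + B*sin(3*x). Substituting and equating the coefficients of cos(3x) and sin(3x) gives A = -7/30, B = 7/30, so f_p = -7*cos(3*x)/30 + 7*sin(3*x)/30.

f = -7*cos(3*x)/30 + 7*sin(3*x)/30 + C1*exp(-6*x) + C2*exp(x)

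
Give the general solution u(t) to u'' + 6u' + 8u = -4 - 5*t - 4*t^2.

u = -15/32 - t**2/2 + t/8 + C1*exp(-2*t) + C2*exp(-4*t)

Characteristic equation r² + 6r + 8 = 0 factors as (r + 2)(r + 4) = 0, so r = -2, -4.
Hence u_h = C1*exp(-2*t) + C2*exp(-4*t).
For the particular solution try u_p = A0 + A1*t + A2*t^2. Substituting and matching coefficients of each power of t gives A0 = -15/32, A1 = 1/8, A2 = -1/2, so u_p = -15/32 - t^2/2 + t/8.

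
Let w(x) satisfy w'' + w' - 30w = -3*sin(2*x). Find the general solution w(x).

w = 3*cos(2*x)/580 + 51*sin(2*x)/580 + C1*exp(5*x) + C2*exp(-6*x)

Characteristic equation r² + r - 30 = 0 factors as (r - 5)(r + 6) = 0, so r = 5, -6.
Hence w_h = C1*exp(5*x) + C2*exp(-6*x).
Try w_p = A*cos(2*x) + B*sin(2*x). Substituting and equating the coefficients of cos(2x) and sin(2x) gives A = 3/580, B = 51/580, so w_p = 3*cos(2*x)/580 + 51*sin(2*x)/580.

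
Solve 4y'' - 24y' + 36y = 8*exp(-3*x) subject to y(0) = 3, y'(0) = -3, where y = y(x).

Divide through by 4: y'' - 6y' + 9y = 2*exp(-3*x).
Characteristic equation r² - 6r + 9 = 0 has discriminant (-6)² - 4·(9) = 0, so r = 3 is a repeated root.
Hence y_h = (C1 + C2*x)*exp(3*x).
Try y_p = A*exp(-3*x). Substituting into the equation and dividing by exp(-3*x) gives A = 1/18, so y_p = exp(-3*x)/18.
General solution: y = exp(-3*x)/18 + C1*exp(3*x) + C2*x*exp(3*x).
Apply the initial conditions: y(0) = 1/18 + C1 = 3 and y'(0) = -1/6 + C2 + 3*C1 = -3. Solving gives C1 = 53/18, C2 = -35/3.

y = exp(-3*x)/18 + 53*exp(3*x)/18 - 35*x*exp(3*x)/3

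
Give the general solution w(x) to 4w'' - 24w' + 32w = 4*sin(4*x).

w = -sin(4*x)/80 + 3*cos(4*x)/80 + C1*exp(4*x) + C2*exp(2*x)

Divide through by 4: w'' - 6w' + 8w = sin(4*x).
Characteristic equation r² - 6r + 8 = 0 factors as (r - 4)(r - 2) = 0, so r = 4, 2.
Hence w_h = C1*exp(4*x) + C2*exp(2*x).
Try w_p = A*cos(4*x) + B*sin(4*x). Substituting and equating the coefficients of cos(4x) and sin(4x) gives A = 3/80, B = -1/80, so w_p = -sin(4*x)/80 + 3*cos(4*x)/80.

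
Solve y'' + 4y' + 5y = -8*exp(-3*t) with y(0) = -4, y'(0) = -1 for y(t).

Characteristic equation r² + 4r + 5 = 0 has discriminant (4)² - 4·(5) = -4 < 0, so r = -2 ± i.
Hence y_h = C1*cos(t)*exp(-2*t) + C2*exp(-2*t)*sin(t).
Try y_p = A*exp(-3*t). Substituting into the equation and dividing by exp(-3*t) gives A = -4, so y_p = -4*exp(-3*t).
General solution: y = -4*exp(-3*t) + C1*cos(t)*exp(-2*t) + C2*exp(-2*t)*sin(t).
Apply the initial conditions: y(0) = -4 + C1 = -4 and y'(0) = 12 + C2 - 2*C1 = -1. Solving gives C1 = 0, C2 = -13.

y = -4*exp(-3*t) - 13*exp(-2*t)*sin(t)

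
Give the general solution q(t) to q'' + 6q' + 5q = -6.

q = -6/5 + C1*exp(-t) + C2*exp(-5*t)

Characteristic equation r² + 6r + 5 = 0 factors as (r + 1)(r + 5) = 0, so r = -1, -5.
Hence q_h = C1*exp(-t) + C2*exp(-5*t).
For the particular solution try q_p = A0. Substituting and matching coefficients of each power of t gives A0 = -6/5, so q_p = -6/5.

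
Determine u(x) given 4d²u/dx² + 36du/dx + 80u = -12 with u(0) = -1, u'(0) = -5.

Divide through by 4: u'' + 9u' + 20u = -3.
Characteristic equation r² + 9r + 20 = 0 factors as (r + 5)(r + 4) = 0, so r = -5, -4.
Hence u_h = C1*exp(-5*x) + C2*exp(-4*x).
For the particular solution try u_p = A0. Substituting and matching coefficients of each power of x gives A0 = -3/20, so u_p = -3/20.
General solution: u = -3/20 + C1*exp(-5*x) + C2*exp(-4*x).
Apply the initial conditions: u(0) = -3/20 + C1 + C2 = -1 and u'(0) = -5*C1 - 4*C2 = -5. Solving gives C1 = 42/5, C2 = -37/4.

u = -3/20 - 37*exp(-4*x)/4 + 42*exp(-5*x)/5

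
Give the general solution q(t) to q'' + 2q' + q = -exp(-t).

q = C1*exp(-t) - t**2*exp(-t)/2 + C2*t*exp(-t)

Characteristic equation r² + 2r + 1 = 0 has discriminant (2)² - 4·(1) = 0, so r = -1 is a repeated root.
Hence q_h = (C1 + C2*t)*exp(-t).
Since exp(-t) solves the homogeneous equation (r = -1 is a root of multiplicity 2), multiply the trial by t^2. Try q_p = A*t^2*exp(-t). Substituting into the equation and dividing by exp(-t) gives A = -1/2, so q_p = -t^2*exp(-t)/2.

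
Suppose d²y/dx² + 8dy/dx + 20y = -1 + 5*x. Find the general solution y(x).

y = -3/20 + x/4 + C1*cos(2*x)*exp(-4*x) + C2*exp(-4*x)*sin(2*x)

Characteristic equation r² + 8r + 20 = 0 has discriminant (8)² - 4·(20) = -16 < 0, so r = -4 ± 2i.
Hence y_h = C1*cos(2*x)*exp(-4*x) + C2*exp(-4*x)*sin(2*x).
For the particular solution try y_p = A0 + A1*x. Substituting and matching coefficients of each power of x gives A0 = -3/20, A1 = 1/4, so y_p = -3/20 + x/4.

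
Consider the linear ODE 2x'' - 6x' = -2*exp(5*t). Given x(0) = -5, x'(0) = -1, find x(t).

x = -71/15 - exp(3*t)/6 - exp(5*t)/10

Divide through by 2: x'' - 3x' = -exp(5*t).
Characteristic equation r² - 3r = 0 factors as (r - 3)r = 0, so r = 3, 0.
Hence x_h = C1*exp(3*t) + C2.
Try x_p = A*exp(5*t). Substituting into the equation and dividing by exp(5*t) gives A = -1/10, so x_p = -exp(5*t)/10.
General solution: x = C2 - exp(5*t)/10 + C1*exp(3*t).
Apply the initial conditions: x(0) = -1/10 + C1 + C2 = -5 and x'(0) = -1/2 + 3*C1 = -1. Solving gives C1 = -1/6, C2 = -71/15.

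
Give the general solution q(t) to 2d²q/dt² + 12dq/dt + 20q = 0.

Divide through by 2: q'' + 6q' + 10q = 0.
Characteristic equation r² + 6r + 10 = 0 has discriminant (6)² - 4·(10) = -4 < 0, so r = -3 ± i.
Hence q_h = C1*cos(t)*exp(-3*t) + C2*exp(-3*t)*sin(t).

q = C1*cos(t)*exp(-3*t) + C2*exp(-3*t)*sin(t)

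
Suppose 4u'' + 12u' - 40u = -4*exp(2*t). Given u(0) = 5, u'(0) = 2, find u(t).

Divide through by 4: u'' + 3u' - 10u = -exp(2*t).
Characteristic equation r² + 3r - 10 = 0 factors as (r + 5)(r - 2) = 0, so r = -5, 2.
Hence u_h = C1*exp(-5*t) + C2*exp(2*t).
Since exp(2*t) solves the homogeneous equation (r = 2 is a root of multiplicity 1), multiply the trial by t. Try u_p = A*t*exp(2*t). Substituting into the equation and dividing by exp(2*t) gives A = -1/7, so u_p = -t*exp(2*t)/7.
General solution: u = C1*exp(-5*t) + C2*exp(2*t) - t*exp(2*t)/7.
Apply the initial conditions: u(0) = C1 + C2 = 5 and u'(0) = -1/7 - 5*C1 + 2*C2 = 2. Solving gives C1 = 55/49, C2 = 190/49.

u = 55*exp(-5*t)/49 + 190*exp(2*t)/49 - t*exp(2*t)/7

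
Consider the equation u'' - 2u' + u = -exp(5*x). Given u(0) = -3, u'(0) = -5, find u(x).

Characteristic equation r² - 2r + 1 = 0 has discriminant (-2)² - 4·(1) = 0, so r = 1 is a repeated root.
Hence u_h = (C1 + C2*x)*exp(x).
Try u_p = A*exp(5*x). Substituting into the equation and dividing by exp(5*x) gives A = -1/16, so u_p = -exp(5*x)/16.
General solution: u = -exp(5*x)/16 + C1*exp(x) + C2*x*exp(x).
Apply the initial conditions: u(0) = -1/16 + C1 = -3 and u'(0) = -5/16 + C1 + C2 = -5. Solving gives C1 = -47/16, C2 = -7/4.

u = -47*exp(x)/16 - exp(5*x)/16 - 7*x*exp(x)/4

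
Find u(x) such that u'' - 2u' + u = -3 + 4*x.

u = 5 + 4*x + C1*exp(x) + C2*x*exp(x)

Characteristic equation r² - 2r + 1 = 0 has discriminant (-2)² - 4·(1) = 0, so r = 1 is a repeated root.
Hence u_h = (C1 + C2*x)*exp(x).
For the particular solution try u_p = A0 + A1*x. Substituting and matching coefficients of each power of x gives A0 = 5, A1 = 4, so u_p = 5 + 4*x.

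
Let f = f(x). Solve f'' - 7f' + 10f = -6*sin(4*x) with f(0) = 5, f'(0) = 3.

f = -311*exp(5*x)/123 - 42*cos(4*x)/205 + 9*sin(4*x)/205 + 116*exp(2*x)/15

Characteristic equation r² - 7r + 10 = 0 factors as (r - 2)(r - 5) = 0, so r = 2, 5.
Hence f_h = C1*exp(2*x) + C2*exp(5*x).
Try f_p = A*cos(4*x) + B*sin(4*x). Substituting and equating the coefficients of cos(4x) and sin(4x) gives A = -42/205, B = 9/205, so f_p = -42*cos(4*x)/205 + 9*sin(4*x)/205.
General solution: f = -42*cos(4*x)/205 + 9*sin(4*x)/205 + C1*exp(2*x) + C2*exp(5*x).
Apply the initial conditions: f(0) = -42/205 + C1 + C2 = 5 and f'(0) = 36/205 + 2*C1 + 5*C2 = 3. Solving gives C1 = 116/15, C2 = -311/123.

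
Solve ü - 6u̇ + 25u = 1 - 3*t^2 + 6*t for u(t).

Characteristic equation r² - 6r + 25 = 0 has discriminant (-6)² - 4·(25) = -64 < 0, so r = 3 ± 4i.
Hence u_h = C1*cos(4*t)*exp(3*t) + C2*exp(3*t)*sin(4*t).
For the particular solution try u_p = A0 + A1*t + A2*t^2. Substituting and matching coefficients of each power of t gives A0 = 1459/15625, A1 = 114/625, A2 = -3/25, so u_p = 1459/15625 - 3*t^2/25 + 114*t/625.

u = 1459/15625 - 3*t**2/25 + 114*t/625 + C1*cos(4*t)*exp(3*t) + C2*exp(3*t)*sin(4*t)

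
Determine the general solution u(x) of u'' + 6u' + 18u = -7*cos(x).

Characteristic equation r² + 6r + 18 = 0 has discriminant (6)² - 4·(18) = -36 < 0, so r = -3 ± 3i.
Hence u_h = C1*cos(3*x)*exp(-3*x) + C2*exp(-3*x)*sin(3*x).
Try u_p = A*cos(x) + B*sin(x). Substituting and equating the coefficients of cos(x) and sin(x) gives A = -119/325, B = -42/325, so u_p = -119*cos(x)/325 - 42*sin(x)/325.

u = -119*cos(x)/325 - 42*sin(x)/325 + C1*cos(3*x)*exp(-3*x) + C2*exp(-3*x)*sin(3*x)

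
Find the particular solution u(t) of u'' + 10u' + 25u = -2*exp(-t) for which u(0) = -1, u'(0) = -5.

Characteristic equation r² + 10r + 25 = 0 has discriminant (10)² - 4·(25) = 0, so r = -5 is a repeated root.
Hence u_h = (C1 + C2*t)*exp(-5*t).
Try u_p = A*exp(-t). Substituting into the equation and dividing by exp(-t) gives A = -1/8, so u_p = -exp(-t)/8.
General solution: u = -exp(-t)/8 + C1*exp(-5*t) + C2*t*exp(-5*t).
Apply the initial conditions: u(0) = -1/8 + C1 = -1 and u'(0) = 1/8 + C2 - 5*C1 = -5. Solving gives C1 = -7/8, C2 = -19/2.

u = -7*exp(-5*t)/8 - exp(-t)/8 - 19*t*exp(-5*t)/2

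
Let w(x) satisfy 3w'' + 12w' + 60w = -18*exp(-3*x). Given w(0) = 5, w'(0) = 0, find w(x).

Divide through by 3: w'' + 4w' + 20w = -6*exp(-3*x).
Characteristic equation r² + 4r + 20 = 0 has discriminant (4)² - 4·(20) = -64 < 0, so r = -2 ± 4i.
Hence w_h = C1*cos(4*x)*exp(-2*x) + C2*exp(-2*x)*sin(4*x).
Try w_p = A*exp(-3*x). Substituting into the equation and dividing by exp(-3*x) gives A = -6/17, so w_p = -6*exp(-3*x)/17.
General solution: w = -6*exp(-3*x)/17 + C1*cos(4*x)*exp(-2*x) + C2*exp(-2*x)*sin(4*x).
Apply the initial conditions: w(0) = -6/17 + C1 = 5 and w'(0) = 18/17 - 2*C1 + 4*C2 = 0. Solving gives C1 = 91/17, C2 = 41/17.

w = -6*exp(-3*x)/17 + 41*exp(-2*x)*sin(4*x)/17 + 91*cos(4*x)*exp(-2*x)/17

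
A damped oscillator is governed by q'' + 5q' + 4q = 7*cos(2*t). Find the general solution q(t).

q = 7*sin(2*t)/10 + C1*exp(-t) + C2*exp(-4*t)

Characteristic equation r² + 5r + 4 = 0 factors as (r + 1)(r + 4) = 0, so r = -1, -4.
Hence q_h = C1*exp(-t) + C2*exp(-4*t).
Try q_p = A*cos(2*t) + B*sin(2*t). Substituting and equating the coefficients of cos(2t) and sin(2t) gives A = 0, B = 7/10, so q_p = 7*sin(2*t)/10.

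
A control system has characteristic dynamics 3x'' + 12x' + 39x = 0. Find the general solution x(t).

x = C1*cos(3*t)*exp(-2*t) + C2*exp(-2*t)*sin(3*t)

Divide through by 3: x'' + 4x' + 13x = 0.
Characteristic equation r² + 4r + 13 = 0 has discriminant (4)² - 4·(13) = -36 < 0, so r = -2 ± 3i.
Hence x_h = C1*cos(3*t)*exp(-2*t) + C2*exp(-2*t)*sin(3*t).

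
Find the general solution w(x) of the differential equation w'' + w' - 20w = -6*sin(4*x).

Characteristic equation r² + r - 20 = 0 factors as (r - 4)(r + 5) = 0, so r = 4, -5.
Hence w_h = C1*exp(4*x) + C2*exp(-5*x).
Try w_p = A*cos(4*x) + B*sin(4*x). Substituting and equating the coefficients of cos(4x) and sin(4x) gives A = 3/164, B = 27/164, so w_p = 3*cos(4*x)/164 + 27*sin(4*x)/164.

w = 3*cos(4*x)/164 + 27*sin(4*x)/164 + C1*exp(4*x) + C2*exp(-5*x)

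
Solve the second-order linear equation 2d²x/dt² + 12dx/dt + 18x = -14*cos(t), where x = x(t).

x = -21*sin(t)/50 - 14*cos(t)/25 + C1*exp(-3*t) + C2*t*exp(-3*t)

Divide through by 2: x'' + 6x' + 9x = -7*cos(t).
Characteristic equation r² + 6r + 9 = 0 has discriminant (6)² - 4·(9) = 0, so r = -3 is a repeated root.
Hence x_h = (C1 + C2*t)*exp(-3*t).
Try x_p = A*cos(t) + B*sin(t). Substituting and equating the coefficients of cos(t) and sin(t) gives A = -14/25, B = -21/50, so x_p = -21*sin(t)/50 - 14*cos(t)/25.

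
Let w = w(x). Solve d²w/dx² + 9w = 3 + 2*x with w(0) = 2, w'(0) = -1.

w = 1/3 - 11*sin(3*x)/27 + 2*x/9 + 5*cos(3*x)/3

Characteristic equation r² + 9 = 0 has discriminant (0)² - 4·(9) = -36 < 0, so r = ± 3i.
Hence w_h = C1*cos(3*x) + C2*sin(3*x).
For the particular solution try w_p = A0 + A1*x. Substituting and matching coefficients of each power of x gives A0 = 1/3, A1 = 2/9, so w_p = 1/3 + 2*x/9.
General solution: w = 1/3 + 2*x/9 + C1*cos(3*x) + C2*sin(3*x).
Apply the initial conditions: w(0) = 1/3 + C1 = 2 and w'(0) = 2/9 + 3*C2 = -1. Solving gives C1 = 5/3, C2 = -11/27.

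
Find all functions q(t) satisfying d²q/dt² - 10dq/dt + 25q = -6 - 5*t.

Characteristic equation r² - 10r + 25 = 0 has discriminant (-10)² - 4·(25) = 0, so r = 5 is a repeated root.
Hence q_h = (C1 + C2*t)*exp(5*t).
For the particular solution try q_p = A0 + A1*t. Substituting and matching coefficients of each power of t gives A0 = -8/25, A1 = -1/5, so q_p = -8/25 - t/5.

q = -8/25 - t/5 + C1*exp(5*t) + C2*t*exp(5*t)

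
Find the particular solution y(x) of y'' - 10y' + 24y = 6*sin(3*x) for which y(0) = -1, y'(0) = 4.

y = -134*exp(4*x)/25 + 2*sin(3*x)/25 + 4*cos(3*x)/25 + 21*exp(6*x)/5

Characteristic equation r² - 10r + 24 = 0 factors as (r - 4)(r - 6) = 0, so r = 4, 6.
Hence y_h = C1*exp(4*x) + C2*exp(6*x).
Try y_p = A*cos(3*x) + B*sin(3*x). Substituting and equating the coefficients of cos(3x) and sin(3x) gives A = 4/25, B = 2/25, so y_p = 2*sin(3*x)/25 + 4*cos(3*x)/25.
General solution: y = 2*sin(3*x)/25 + 4*cos(3*x)/25 + C1*exp(4*x) + C2*exp(6*x).
Apply the initial conditions: y(0) = 4/25 + C1 + C2 = -1 and y'(0) = 6/25 + 4*C1 + 6*C2 = 4. Solving gives C1 = -134/25, C2 = 21/5.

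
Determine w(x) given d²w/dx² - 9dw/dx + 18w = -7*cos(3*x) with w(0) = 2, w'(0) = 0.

Characteristic equation r² - 9r + 18 = 0 factors as (r - 6)(r - 3) = 0, so r = 6, 3.
Hence w_h = C1*exp(6*x) + C2*exp(3*x).
Try w_p = A*cos(3*x) + B*sin(3*x). Substituting and equating the coefficients of cos(3x) and sin(3x) gives A = -7/90, B = 7/30, so w_p = -7*cos(3*x)/90 + 7*sin(3*x)/30.
General solution: w = -7*cos(3*x)/90 + 7*sin(3*x)/30 + C1*exp(6*x) + C2*exp(3*x).
Apply the initial conditions: w(0) = -7/90 + C1 + C2 = 2 and w'(0) = 7/10 + 3*C2 + 6*C1 = 0. Solving gives C1 = -104/45, C2 = 79/18.

w = -104*exp(6*x)/45 - 7*cos(3*x)/90 + 7*sin(3*x)/30 + 79*exp(3*x)/18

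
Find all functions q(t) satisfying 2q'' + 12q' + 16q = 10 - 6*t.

Divide through by 2: q'' + 6q' + 8q = 5 - 3*t.
Characteristic equation r² + 6r + 8 = 0 factors as (r + 4)(r + 2) = 0, so r = -4, -2.
Hence q_h = C1*exp(-4*t) + C2*exp(-2*t).
For the particular solution try q_p = A0 + A1*t. Substituting and matching coefficients of each power of t gives A0 = 29/32, A1 = -3/8, so q_p = 29/32 - 3*t/8.

q = 29/32 - 3*t/8 + C1*exp(-4*t) + C2*exp(-2*t)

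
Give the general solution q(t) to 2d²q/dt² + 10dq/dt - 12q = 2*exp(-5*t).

q = -exp(-5*t)/6 + C1*exp(-6*t) + C2*exp(t)

Divide through by 2: q'' + 5q' - 6q = exp(-5*t).
Characteristic equation r² + 5r - 6 = 0 factors as (r + 6)(r - 1) = 0, so r = -6, 1.
Hence q_h = C1*exp(-6*t) + C2*exp(t).
Try q_p = A*exp(-5*t). Substituting into the equation and dividing by exp(-5*t) gives A = -1/6, so q_p = -exp(-5*t)/6.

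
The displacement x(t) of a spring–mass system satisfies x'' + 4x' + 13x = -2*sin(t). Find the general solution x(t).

Characteristic equation r² + 4r + 13 = 0 has discriminant (4)² - 4·(13) = -36 < 0, so r = -2 ± 3i.
Hence x_h = C1*cos(3*t)*exp(-2*t) + C2*exp(-2*t)*sin(3*t).
Try x_p = A*cos(t) + B*sin(t). Substituting and equating the coefficients of cos(t) and sin(t) gives A = 1/20, B = -3/20, so x_p = -3*sin(t)/20 + cos(t)/20.

x = -3*sin(t)/20 + cos(t)/20 + C1*cos(3*t)*exp(-2*t) + C2*exp(-2*t)*sin(3*t)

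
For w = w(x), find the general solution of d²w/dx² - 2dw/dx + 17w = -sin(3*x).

w = -3*cos(3*x)/50 - 2*sin(3*x)/25 + C1*cos(4*x)*exp(x) + C2*exp(x)*sin(4*x)

Characteristic equation r² - 2r + 17 = 0 has discriminant (-2)² - 4·(17) = -64 < 0, so r = 1 ± 4i.
Hence w_h = C1*cos(4*x)*exp(x) + C2*exp(x)*sin(4*x).
Try w_p = A*cos(3*x) + B*sin(3*x). Substituting and equating the coefficients of cos(3x) and sin(3x) gives A = -3/50, B = -2/25, so w_p = -3*cos(3*x)/50 - 2*sin(3*x)/25.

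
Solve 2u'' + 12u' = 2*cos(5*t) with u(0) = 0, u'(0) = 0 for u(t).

Divide through by 2: u'' + 6u' = cos(5*t).
Characteristic equation r² + 6r = 0 factors as (r + 6)r = 0, so r = -6, 0.
Hence u_h = C1*exp(-6*t) + C2.
Try u_p = A*cos(5*t) + B*sin(5*t). Substituting and equating the coefficients of cos(5t) and sin(5t) gives A = -1/61, B = 6/305, so u_p = -cos(5*t)/61 + 6*sin(5*t)/305.
General solution: u = C2 - cos(5*t)/61 + 6*sin(5*t)/305 + C1*exp(-6*t).
Apply the initial conditions: u(0) = -1/61 + C1 + C2 = 0 and u'(0) = 6/61 - 6*C1 = 0. Solving gives C1 = 1/61, C2 = 0.

u = -cos(5*t)/61 + exp(-6*t)/61 + 6*sin(5*t)/305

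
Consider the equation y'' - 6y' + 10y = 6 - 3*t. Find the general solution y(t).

Characteristic equation r² - 6r + 10 = 0 has discriminant (-6)² - 4·(10) = -4 < 0, so r = 3 ± i.
Hence y_h = C1*cos(t)*exp(3*t) + C2*exp(3*t)*sin(t).
For the particular solution try y_p = A0 + A1*t. Substituting and matching coefficients of each power of t gives A0 = 21/50, A1 = -3/10, so y_p = 21/50 - 3*t/10.

y = 21/50 - 3*t/10 + C1*cos(t)*exp(3*t) + C2*exp(3*t)*sin(t)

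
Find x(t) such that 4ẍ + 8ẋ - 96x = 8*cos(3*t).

Divide through by 4: x'' + 2x' - 24x = 2*cos(3*t).
Characteristic equation r² + 2r - 24 = 0 factors as (r + 6)(r - 4) = 0, so r = -6, 4.
Hence x_h = C1*exp(-6*t) + C2*exp(4*t).
Try x_p = A*cos(3*t) + B*sin(3*t). Substituting and equating the coefficients of cos(3t) and sin(3t) gives A = -22/375, B = 4/375, so x_p = -22*cos(3*t)/375 + 4*sin(3*t)/375.

x = -22*cos(3*t)/375 + 4*sin(3*t)/375 + C1*exp(-6*t) + C2*exp(4*t)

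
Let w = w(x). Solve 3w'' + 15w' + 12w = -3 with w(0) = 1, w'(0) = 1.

Divide through by 3: w'' + 5w' + 4w = -1.
Characteristic equation r² + 5r + 4 = 0 factors as (r + 1)(r + 4) = 0, so r = -1, -4.
Hence w_h = C1*exp(-x) + C2*exp(-4*x).
For the particular solution try w_p = A0. Substituting and matching coefficients of each power of x gives A0 = -1/4, so w_p = -1/4.
General solution: w = -1/4 + C1*exp(-x) + C2*exp(-4*x).
Apply the initial conditions: w(0) = -1/4 + C1 + C2 = 1 and w'(0) = -C1 - 4*C2 = 1. Solving gives C1 = 2, C2 = -3/4.

w = -1/4 + 2*exp(-x) - 3*exp(-4*x)/4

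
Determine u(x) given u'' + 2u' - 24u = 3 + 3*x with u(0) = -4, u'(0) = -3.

Characteristic equation r² + 2r - 24 = 0 factors as (r - 4)(r + 6) = 0, so r = 4, -6.
Hence u_h = C1*exp(4*x) + C2*exp(-6*x).
For the particular solution try u_p = A0 + A1*x. Substituting and matching coefficients of each power of x gives A0 = -13/96, A1 = -1/8, so u_p = -13/96 - x/8.
General solution: u = -13/96 - x/8 + C1*exp(4*x) + C2*exp(-6*x).
Apply the initial conditions: u(0) = -13/96 + C1 + C2 = -4 and u'(0) = -1/8 - 6*C2 + 4*C1 = -3. Solving gives C1 = -417/160, C2 = -151/120.

u = -13/96 - 417*exp(4*x)/160 - 151*exp(-6*x)/120 - x/8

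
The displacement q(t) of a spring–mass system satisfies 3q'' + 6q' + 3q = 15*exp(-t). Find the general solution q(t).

Divide through by 3: q'' + 2q' + q = 5*exp(-t).
Characteristic equation r² + 2r + 1 = 0 has discriminant (2)² - 4·(1) = 0, so r = -1 is a repeated root.
Hence q_h = (C1 + C2*t)*exp(-t).
Since exp(-t) solves the homogeneous equation (r = -1 is a root of multiplicity 2), multiply the trial by t^2. Try q_p = A*t^2*exp(-t). Substituting into the equation and dividing by exp(-t) gives A = 5/2, so q_p = 5*t^2*exp(-t)/2.

q = C1*exp(-t) + 5*t**2*exp(-t)/2 + C2*t*exp(-t)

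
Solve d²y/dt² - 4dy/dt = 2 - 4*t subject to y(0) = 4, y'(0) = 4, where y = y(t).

Characteristic equation r² - 4r = 0 factors as (r - 4)r = 0, so r = 4, 0.
Hence y_h = C1*exp(4*t) + C2.
Since 0 is a characteristic root (multiplicity 1), multiply the polynomial trial by t: try y_p = t*(A0 + A1*t). Substituting and matching coefficients of each power of t gives A0 = -1/4, A1 = 1/2, so y_p = t^2/2 - t/4.
General solution: y = C2 + t^2/2 - t/4 + C1*exp(4*t).
Apply the initial conditions: y(0) = C1 + C2 = 4 and y'(0) = -1/4 + 4*C1 = 4. Solving gives C1 = 17/16, C2 = 47/16.

y = 47/16 + t**2/2 - t/4 + 17*exp(4*t)/16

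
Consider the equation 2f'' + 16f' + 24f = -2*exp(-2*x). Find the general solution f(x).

Divide through by 2: f'' + 8f' + 12f = -exp(-2*x).
Characteristic equation r² + 8r + 12 = 0 factors as (r + 6)(r + 2) = 0, so r = -6, -2.
Hence f_h = C1*exp(-6*x) + C2*exp(-2*x).
Since exp(-2*x) solves the homogeneous equation (r = -2 is a root of multiplicity 1), multiply the trial by x. Try f_p = A*x*exp(-2*x). Substituting into the equation and dividing by exp(-2*x) gives A = -1/4, so f_p = -x*exp(-2*x)/4.

f = C1*exp(-6*x) + C2*exp(-2*x) - x*exp(-2*x)/4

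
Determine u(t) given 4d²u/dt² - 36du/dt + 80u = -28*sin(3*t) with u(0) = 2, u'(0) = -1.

Divide through by 4: u'' - 9u' + 20u = -7*sin(3*t).
Characteristic equation r² - 9r + 20 = 0 factors as (r - 4)(r - 5) = 0, so r = 4, 5.
Hence u_h = C1*exp(4*t) + C2*exp(5*t).
Try u_p = A*cos(3*t) + B*sin(3*t). Substituting and equating the coefficients of cos(3t) and sin(3t) gives A = -189/850, B = -77/850, so u_p = -189*cos(3*t)/850 - 77*sin(3*t)/850.
General solution: u = -189*cos(3*t)/850 - 77*sin(3*t)/850 + C1*exp(4*t) + C2*exp(5*t).
Apply the initial conditions: u(0) = -189/850 + C1 + C2 = 2 and u'(0) = -231/850 + 4*C1 + 5*C2 = -1. Solving gives C1 = 296/25, C2 = -327/34.

u = -327*exp(5*t)/34 - 189*cos(3*t)/850 - 77*sin(3*t)/850 + 296*exp(4*t)/25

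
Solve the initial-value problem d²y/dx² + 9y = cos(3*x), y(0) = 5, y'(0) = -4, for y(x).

Characteristic equation r² + 9 = 0 has discriminant (0)² - 4·(9) = -36 < 0, so r = ± 3i.
Hence y_h = C1*cos(3*x) + C2*sin(3*x).
Since ±3i are characteristic roots, multiply the trial by x. Try y_p = x*(A*cos(3*x) + B*sin(3*x)). Substituting and equating the coefficients of cos(3x) and sin(3x) gives A = 0, B = 1/6, so y_p = x*sin(3*x)/6.
General solution: y = C1*cos(3*x) + C2*sin(3*x) + x*sin(3*x)/6.
Apply the initial conditions: y(0) = C1 = 5 and y'(0) = 3*C2 = -4. Solving gives C1 = 5, C2 = -4/3.

y = 5*cos(3*x) - 4*sin(3*x)/3 + x*sin(3*x)/6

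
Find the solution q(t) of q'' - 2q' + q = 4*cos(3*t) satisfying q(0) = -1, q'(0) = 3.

Characteristic equation r² - 2r + 1 = 0 has discriminant (-2)² - 4·(1) = 0, so r = 1 is a repeated root.
Hence q_h = (C1 + C2*t)*exp(t).
Try q_p = A*cos(3*t) + B*sin(3*t). Substituting and equating the coefficients of cos(3t) and sin(3t) gives A = -8/25, B = -6/25, so q_p = -8*cos(3*t)/25 - 6*sin(3*t)/25.
General solution: q = -8*cos(3*t)/25 - 6*sin(3*t)/25 + C1*exp(t) + C2*t*exp(t).
Apply the initial conditions: q(0) = -8/25 + C1 = -1 and q'(0) = -18/25 + C1 + C2 = 3. Solving gives C1 = -17/25, C2 = 22/5.

q = -17*exp(t)/25 - 8*cos(3*t)/25 - 6*sin(3*t)/25 + 22*t*exp(t)/5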